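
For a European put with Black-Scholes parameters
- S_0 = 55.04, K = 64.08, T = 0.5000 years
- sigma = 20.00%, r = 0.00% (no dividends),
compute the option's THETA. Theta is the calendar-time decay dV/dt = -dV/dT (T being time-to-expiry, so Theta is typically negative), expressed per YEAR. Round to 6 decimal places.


d1 = -1.0046015179; d2 = -1.1460228741
phi(d1) = 0.2408572998; exp(-qT) = 1.0000000000; exp(-rT) = 1.0000000000
Theta = -S*exp(-qT)*phi(d1)*sigma/(2*sqrt(T)) + r*K*exp(-rT)*N(-d2) - q*S*exp(-qT)*N(-d1)
N(-d1) = 0.8424556170; N(-d2) = 0.8741071562; sqrt(T) = 0.7071067812
Term 1 = -55.0400 * 1.0000000000 * 0.2408572998 * 0.2000 / (2 * 0.7071067812) = -1.8747926245
Term 2 = 0.0000 * 64.0800 * 1.0000000000 * 0.8741071562 = 0.0000000000
Term 3 = 0 (no dividend yield, q = 0)
Theta = -1.8747926245 + (0.0000000000) + (0.0000000000) = -1.874793

Answer: Theta = -1.874793


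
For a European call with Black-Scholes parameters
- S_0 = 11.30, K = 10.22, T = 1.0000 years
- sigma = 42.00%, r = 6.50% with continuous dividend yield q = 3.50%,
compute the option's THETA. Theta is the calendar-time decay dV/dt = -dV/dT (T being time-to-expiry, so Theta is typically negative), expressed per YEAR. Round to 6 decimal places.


d1 = 0.5206098594; d2 = 0.1006098594
phi(d1) = 0.3483819492; exp(-qT) = 0.9656054163; exp(-rT) = 0.9370674634
Theta = -S*exp(-qT)*phi(d1)*sigma/(2*sqrt(T)) - r*K*exp(-rT)*N(d2) + q*S*exp(-qT)*N(d1)
N(d1) = 0.6986807102; N(d2) = 0.5400699151; sqrt(T) = 1.0000000000
Term 1 = -11.3000 * 0.9656054163 * 0.3483819492 * 0.4200 / (2 * 1.0000000000) = -0.7982760066
Term 2 = -0.0650 * 10.2200 * 0.9370674634 * 0.5400699151 = -0.3361902363
Term 3 = 0.0350 * 11.3000 * 0.9656054163 * 0.6986807102 = 0.2668240268
Theta = -0.7982760066 + (-0.3361902363) + (0.2668240268) = -0.867642

Answer: Theta = -0.867642


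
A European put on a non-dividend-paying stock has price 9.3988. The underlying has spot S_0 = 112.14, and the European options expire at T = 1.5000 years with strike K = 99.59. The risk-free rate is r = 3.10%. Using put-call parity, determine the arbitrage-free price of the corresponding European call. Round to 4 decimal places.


Put-call parity: C - P = S_0 * exp(-qT) - K * exp(-rT).
S_0 * exp(-qT) = 112.1400 * 1.00000000 = 112.14000000
K * exp(-rT) = 99.5900 * 0.95456456 = 95.06508459
C = P + S*exp(-qT) - K*exp(-rT)
C = 9.3988 + 112.14000000 - 95.06508459 = 26.4737

Answer: Call price = 26.4737


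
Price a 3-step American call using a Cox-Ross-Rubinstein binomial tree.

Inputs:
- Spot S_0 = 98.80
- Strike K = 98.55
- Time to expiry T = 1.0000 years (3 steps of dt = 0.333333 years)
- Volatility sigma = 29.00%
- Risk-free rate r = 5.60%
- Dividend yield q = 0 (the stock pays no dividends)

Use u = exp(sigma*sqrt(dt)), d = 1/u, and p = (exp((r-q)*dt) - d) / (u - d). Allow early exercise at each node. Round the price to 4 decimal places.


Answer: Price = V(0,0) = 14.9746

Derivation:
dt = T/N = 0.333333
u = exp(sigma*sqrt(dt)) = 1.182264; d = 1/u = 0.845834
p = (exp((r-q)*dt) - d) / (u - d) = 0.514245
Discount per step: exp(-r*dt) = 0.981506
Stock lattice S(k, i) with i counting down-moves:
  k=0: S(0,0) = 98.8000
  k=1: S(1,0) = 116.8077; S(1,1) = 83.5684
  k=2: S(2,0) = 138.0976; S(2,1) = 98.8000; S(2,2) = 70.6851
  k=3: S(3,0) = 163.2679; S(3,1) = 116.8077; S(3,2) = 83.5684; S(3,3) = 59.7879
Terminal payoffs V(N, i) = max(S_T - K, 0):
  V(3,0) = 64.717888; V(3,1) = 18.257722; V(3,2) = 0.000000; V(3,3) = 0.000000
Backward induction: V(k, i) = exp(-r*dt) * [p * V(k+1, i) + (1-p) * V(k+1, i+1)]; then take max(V_cont, immediate exercise) for American.
  V(2,0) = exp(-r*dt) * [p*64.717888 + (1-p)*18.257722] = 41.370148; exercise = 39.547611; V(2,0) = max -> 41.370148
  V(2,1) = exp(-r*dt) * [p*18.257722 + (1-p)*0.000000] = 9.215313; exercise = 0.250000; V(2,1) = max -> 9.215313
  V(2,2) = exp(-r*dt) * [p*0.000000 + (1-p)*0.000000] = 0.000000; exercise = 0.000000; V(2,2) = max -> 0.000000
  V(1,0) = exp(-r*dt) * [p*41.370148 + (1-p)*9.215313] = 25.274562; exercise = 18.257722; V(1,0) = max -> 25.274562
  V(1,1) = exp(-r*dt) * [p*9.215313 + (1-p)*0.000000] = 4.651291; exercise = 0.000000; V(1,1) = max -> 4.651291
  V(0,0) = exp(-r*dt) * [p*25.274562 + (1-p)*4.651291] = 14.974560; exercise = 0.250000; V(0,0) = max -> 14.974560


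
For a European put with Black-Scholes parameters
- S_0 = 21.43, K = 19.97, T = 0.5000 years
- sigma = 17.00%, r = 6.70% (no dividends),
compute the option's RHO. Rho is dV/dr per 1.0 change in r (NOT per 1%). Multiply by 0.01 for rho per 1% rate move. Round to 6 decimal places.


d1 = 0.9257746622; d2 = 0.8055665094
phi(d1) = 0.2598975158; exp(-qT) = 1.0000000000; exp(-rT) = 0.9670549112
N(-d2) = 0.2102464214
Rho = -K*T*exp(-rT)*N(-d2) = -19.9700 * 0.5000 * 0.9670549112 * 0.2102464214 = -2.030149

Answer: Rho = -2.030149


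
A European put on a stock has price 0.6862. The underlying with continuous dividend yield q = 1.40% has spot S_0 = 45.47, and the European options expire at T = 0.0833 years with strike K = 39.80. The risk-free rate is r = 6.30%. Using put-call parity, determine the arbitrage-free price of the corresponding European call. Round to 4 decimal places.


Put-call parity: C - P = S_0 * exp(-qT) - K * exp(-rT).
S_0 * exp(-qT) = 45.4700 * 0.99883448 = 45.41700379
K * exp(-rT) = 39.8000 * 0.99476585 = 39.59168068
C = P + S*exp(-qT) - K*exp(-rT)
C = 0.6862 + 45.41700379 - 39.59168068 = 6.5115

Answer: Call price = 6.5115


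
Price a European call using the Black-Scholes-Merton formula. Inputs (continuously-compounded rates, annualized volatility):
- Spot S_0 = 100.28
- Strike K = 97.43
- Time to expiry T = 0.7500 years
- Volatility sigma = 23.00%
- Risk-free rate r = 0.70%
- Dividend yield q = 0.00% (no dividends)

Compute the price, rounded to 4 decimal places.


d1 = (ln(S/K) + (r - q + 0.5*sigma^2) * T) / (sigma * sqrt(T)) = 0.27069997
d2 = d1 - sigma * sqrt(T) = 0.07151413
exp(-rT) = 0.99476376; exp(-qT) = 1.00000000
C = S_0 * exp(-qT) * N(d1) - K * exp(-rT) * N(d2)
N(d1) = 0.60668910; N(d2) = 0.52850571
C = 100.2800 * 1.00000000 * 0.60668910 - 97.4300 * 0.99476376 * 0.52850571 = 9.6161

Answer: Price = 9.6161


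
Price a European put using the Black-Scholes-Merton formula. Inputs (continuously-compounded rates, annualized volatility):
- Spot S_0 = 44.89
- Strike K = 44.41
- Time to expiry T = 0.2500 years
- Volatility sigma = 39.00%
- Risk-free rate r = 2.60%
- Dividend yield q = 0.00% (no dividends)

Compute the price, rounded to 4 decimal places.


Answer: Price = 3.0864

Derivation:
d1 = (ln(S/K) + (r - q + 0.5*sigma^2) * T) / (sigma * sqrt(T)) = 0.18596351
d2 = d1 - sigma * sqrt(T) = -0.00903649
exp(-rT) = 0.99352108; exp(-qT) = 1.00000000
P = K * exp(-rT) * N(-d2) - S_0 * exp(-qT) * N(-d1)
N(-d1) = 0.42623669; N(-d2) = 0.50360499
P = 44.4100 * 0.99352108 * 0.50360499 - 44.8900 * 1.00000000 * 0.42623669 = 3.0864


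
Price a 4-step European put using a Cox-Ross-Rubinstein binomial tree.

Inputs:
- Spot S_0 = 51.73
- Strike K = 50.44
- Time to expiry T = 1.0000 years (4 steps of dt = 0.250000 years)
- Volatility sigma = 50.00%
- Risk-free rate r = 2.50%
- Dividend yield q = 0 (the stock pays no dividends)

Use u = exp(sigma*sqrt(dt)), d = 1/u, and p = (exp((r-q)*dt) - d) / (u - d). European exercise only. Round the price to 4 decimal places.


Answer: Price = V(0,0) = 8.3626

Derivation:
dt = T/N = 0.250000
u = exp(sigma*sqrt(dt)) = 1.284025; d = 1/u = 0.778801
p = (exp((r-q)*dt) - d) / (u - d) = 0.450233
Discount per step: exp(-r*dt) = 0.993769
Stock lattice S(k, i) with i counting down-moves:
  k=0: S(0,0) = 51.7300
  k=1: S(1,0) = 66.4226; S(1,1) = 40.2874
  k=2: S(2,0) = 85.2884; S(2,1) = 51.7300; S(2,2) = 31.3758
  k=3: S(3,0) = 109.5124; S(3,1) = 66.4226; S(3,2) = 40.2874; S(3,3) = 24.4355
  k=4: S(4,0) = 140.6167; S(4,1) = 85.2884; S(4,2) = 51.7300; S(4,3) = 31.3758; S(4,4) = 19.0304
Terminal payoffs V(N, i) = max(K - S_T, 0):
  V(4,0) = 0.000000; V(4,1) = 0.000000; V(4,2) = 0.000000; V(4,3) = 19.064169; V(4,4) = 31.409597
Backward induction: V(k, i) = exp(-r*dt) * [p * V(k+1, i) + (1-p) * V(k+1, i+1)].
  V(3,0) = exp(-r*dt) * [p*0.000000 + (1-p)*0.000000] = 0.000000
  V(3,1) = exp(-r*dt) * [p*0.000000 + (1-p)*0.000000] = 0.000000
  V(3,2) = exp(-r*dt) * [p*0.000000 + (1-p)*19.064169] = 10.415550
  V(3,3) = exp(-r*dt) * [p*19.064169 + (1-p)*31.409597] = 25.690211
  V(2,0) = exp(-r*dt) * [p*0.000000 + (1-p)*0.000000] = 0.000000
  V(2,1) = exp(-r*dt) * [p*0.000000 + (1-p)*10.415550] = 5.690450
  V(2,2) = exp(-r*dt) * [p*10.415550 + (1-p)*25.690211] = 18.695840
  V(1,0) = exp(-r*dt) * [p*0.000000 + (1-p)*5.690450] = 3.108930
  V(1,1) = exp(-r*dt) * [p*5.690450 + (1-p)*18.695840] = 12.760382
  V(0,0) = exp(-r*dt) * [p*3.108930 + (1-p)*12.760382] = 8.362551


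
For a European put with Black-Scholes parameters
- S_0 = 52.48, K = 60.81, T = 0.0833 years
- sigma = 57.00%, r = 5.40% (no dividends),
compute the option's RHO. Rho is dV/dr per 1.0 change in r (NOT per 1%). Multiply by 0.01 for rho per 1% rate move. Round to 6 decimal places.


d1 = -0.7859115853; d2 = -0.9504234998
phi(d1) = 0.2929459836; exp(-qT) = 1.0000000000; exp(-rT) = 0.9955119017
N(-d2) = 0.8290514460
Rho = -K*T*exp(-rT)*N(-d2) = -60.8100 * 0.0833 * 0.9955119017 * 0.8290514460 = -4.180690

Answer: Rho = -4.180690


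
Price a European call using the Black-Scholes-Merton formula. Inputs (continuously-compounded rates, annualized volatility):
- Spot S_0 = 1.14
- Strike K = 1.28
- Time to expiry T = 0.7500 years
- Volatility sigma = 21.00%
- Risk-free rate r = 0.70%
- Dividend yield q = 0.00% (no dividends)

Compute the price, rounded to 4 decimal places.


d1 = (ln(S/K) + (r - q + 0.5*sigma^2) * T) / (sigma * sqrt(T)) = -0.51710963
d2 = d1 - sigma * sqrt(T) = -0.69897496
exp(-rT) = 0.99476376; exp(-qT) = 1.00000000
C = S_0 * exp(-qT) * N(d1) - K * exp(-rT) * N(d2)
N(d1) = 0.30253982; N(d2) = 0.24228384
C = 1.1400 * 1.00000000 * 0.30253982 - 1.2800 * 0.99476376 * 0.24228384 = 0.0364

Answer: Price = 0.0364


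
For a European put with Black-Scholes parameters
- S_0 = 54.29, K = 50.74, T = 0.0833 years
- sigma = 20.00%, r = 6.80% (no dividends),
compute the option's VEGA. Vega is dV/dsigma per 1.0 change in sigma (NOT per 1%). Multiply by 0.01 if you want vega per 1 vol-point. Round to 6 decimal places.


Answer: Vega = 2.690301

Derivation:
d1 = 1.2985338957; d2 = 1.2408104169
phi(d1) = 0.1716953365; exp(-qT) = 1.0000000000; exp(-rT) = 0.9943516125
Vega = S * exp(-qT) * phi(d1) * sqrt(T) = 54.2900 * 1.0000000000 * 0.1716953365 * 0.2886173938 = 2.690301


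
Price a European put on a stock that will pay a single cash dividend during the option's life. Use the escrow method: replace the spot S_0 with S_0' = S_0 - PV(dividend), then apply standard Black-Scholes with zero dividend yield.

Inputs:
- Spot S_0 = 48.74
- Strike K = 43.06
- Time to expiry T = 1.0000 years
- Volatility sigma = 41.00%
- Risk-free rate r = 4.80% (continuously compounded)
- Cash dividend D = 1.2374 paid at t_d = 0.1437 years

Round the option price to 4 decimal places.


PV(D) = D * exp(-r * t_d) = 1.2374 * 0.99312613 = 1.22889428
S_0' = S_0 - PV(D) = 48.7400 - 1.22889428 = 47.51110572
d1 = (ln(S_0'/K) + (r + sigma^2/2)*T) / (sigma*sqrt(T)) = 0.56199755
d2 = d1 - sigma*sqrt(T) = 0.15199755
exp(-rT) = 0.95313379
N(-d1) = 0.28705884; N(-d2) = 0.43959443
P = K * exp(-rT) * N(-d2) - S_0' * N(-d1) = 43.0600 * 0.95313379 * 0.43959443 - 47.51110572 * 0.28705884 = 4.4033

Answer: Price = 4.4033


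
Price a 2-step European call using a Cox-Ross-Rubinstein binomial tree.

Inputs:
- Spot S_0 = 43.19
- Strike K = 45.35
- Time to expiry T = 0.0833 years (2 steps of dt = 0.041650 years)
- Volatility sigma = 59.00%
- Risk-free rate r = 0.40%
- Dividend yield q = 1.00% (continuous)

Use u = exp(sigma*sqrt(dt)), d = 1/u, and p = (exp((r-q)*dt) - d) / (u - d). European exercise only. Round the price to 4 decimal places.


Answer: Price = V(0,0) = 2.1101

Derivation:
dt = T/N = 0.041650
u = exp(sigma*sqrt(dt)) = 1.127958; d = 1/u = 0.886558
p = (exp((r-q)*dt) - d) / (u - d) = 0.468899
Discount per step: exp(-r*dt) = 0.999833
Stock lattice S(k, i) with i counting down-moves:
  k=0: S(0,0) = 43.1900
  k=1: S(1,0) = 48.7165; S(1,1) = 38.2904
  k=2: S(2,0) = 54.9502; S(2,1) = 43.1900; S(2,2) = 33.9467
Terminal payoffs V(N, i) = max(S_T - K, 0):
  V(2,0) = 9.600199; V(2,1) = 0.000000; V(2,2) = 0.000000
Backward induction: V(k, i) = exp(-r*dt) * [p * V(k+1, i) + (1-p) * V(k+1, i+1)].
  V(1,0) = exp(-r*dt) * [p*9.600199 + (1-p)*0.000000] = 4.500773
  V(1,1) = exp(-r*dt) * [p*0.000000 + (1-p)*0.000000] = 0.000000
  V(0,0) = exp(-r*dt) * [p*4.500773 + (1-p)*0.000000] = 2.110056


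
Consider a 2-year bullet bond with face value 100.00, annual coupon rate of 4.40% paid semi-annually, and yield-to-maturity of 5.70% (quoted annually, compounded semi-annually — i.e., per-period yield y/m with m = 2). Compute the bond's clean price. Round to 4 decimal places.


Coupon per period c = face * coupon_rate / m = 2.200000
Periods per year m = 2; per-period yield y/m = 0.028500
Number of cashflows N = 4
Cashflows (t years, CF_t, discount factor 1/(1+y/m)^(m*t), PV):
  t = 0.5000: CF_t = 2.200000, DF = 0.972290, PV = 2.139037
  t = 1.0000: CF_t = 2.200000, DF = 0.945347, PV = 2.079764
  t = 1.5000: CF_t = 2.200000, DF = 0.919152, PV = 2.022133
  t = 2.0000: CF_t = 102.200000, DF = 0.893682, PV = 91.334259
Price P = sum_t PV_t = 97.575194

Answer: Price = 97.5752


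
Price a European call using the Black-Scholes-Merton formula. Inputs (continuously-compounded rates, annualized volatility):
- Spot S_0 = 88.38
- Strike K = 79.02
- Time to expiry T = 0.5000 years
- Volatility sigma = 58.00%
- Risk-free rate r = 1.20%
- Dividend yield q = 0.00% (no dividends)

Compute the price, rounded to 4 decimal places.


Answer: Price = 19.0255

Derivation:
d1 = (ln(S/K) + (r - q + 0.5*sigma^2) * T) / (sigma * sqrt(T)) = 0.49264548
d2 = d1 - sigma * sqrt(T) = 0.08252354
exp(-rT) = 0.99401796; exp(-qT) = 1.00000000
C = S_0 * exp(-qT) * N(d1) - K * exp(-rT) * N(d2)
N(d1) = 0.68886845; N(d2) = 0.53288480
C = 88.3800 * 1.00000000 * 0.68886845 - 79.0200 * 0.99401796 * 0.53288480 = 19.0255


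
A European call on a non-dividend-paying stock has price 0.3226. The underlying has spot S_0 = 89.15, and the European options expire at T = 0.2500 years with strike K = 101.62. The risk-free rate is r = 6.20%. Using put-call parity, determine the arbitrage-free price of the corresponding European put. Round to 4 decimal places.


Answer: Put price = 11.2296

Derivation:
Put-call parity: C - P = S_0 * exp(-qT) - K * exp(-rT).
S_0 * exp(-qT) = 89.1500 * 1.00000000 = 89.15000000
K * exp(-rT) = 101.6200 * 0.98461951 = 100.05703428
P = C - S*exp(-qT) + K*exp(-rT)
P = 0.3226 - 89.15000000 + 100.05703428 = 11.2296


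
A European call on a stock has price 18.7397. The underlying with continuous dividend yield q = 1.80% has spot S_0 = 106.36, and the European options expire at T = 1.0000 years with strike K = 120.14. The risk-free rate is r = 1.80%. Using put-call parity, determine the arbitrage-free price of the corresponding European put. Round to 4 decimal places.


Put-call parity: C - P = S_0 * exp(-qT) - K * exp(-rT).
S_0 * exp(-qT) = 106.3600 * 0.98216103 = 104.46264740
K * exp(-rT) = 120.1400 * 0.98216103 = 117.99682643
P = C - S*exp(-qT) + K*exp(-rT)
P = 18.7397 - 104.46264740 + 117.99682643 = 32.2739

Answer: Put price = 32.2739


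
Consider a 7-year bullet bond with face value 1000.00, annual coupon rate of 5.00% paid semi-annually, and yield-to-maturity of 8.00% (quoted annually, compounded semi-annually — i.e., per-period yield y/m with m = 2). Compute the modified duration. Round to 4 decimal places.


Coupon per period c = face * coupon_rate / m = 25.000000
Periods per year m = 2; per-period yield y/m = 0.040000
Number of cashflows N = 14
Cashflows (t years, CF_t, discount factor 1/(1+y/m)^(m*t), PV):
  t = 0.5000: CF_t = 25.000000, DF = 0.961538, PV = 24.038462
  t = 1.0000: CF_t = 25.000000, DF = 0.924556, PV = 23.113905
  t = 1.5000: CF_t = 25.000000, DF = 0.888996, PV = 22.224909
  t = 2.0000: CF_t = 25.000000, DF = 0.854804, PV = 21.370105
  t = 2.5000: CF_t = 25.000000, DF = 0.821927, PV = 20.548178
  t = 3.0000: CF_t = 25.000000, DF = 0.790315, PV = 19.757863
  t = 3.5000: CF_t = 25.000000, DF = 0.759918, PV = 18.997945
  t = 4.0000: CF_t = 25.000000, DF = 0.730690, PV = 18.267255
  t = 4.5000: CF_t = 25.000000, DF = 0.702587, PV = 17.564668
  t = 5.0000: CF_t = 25.000000, DF = 0.675564, PV = 16.889104
  t = 5.5000: CF_t = 25.000000, DF = 0.649581, PV = 16.239523
  t = 6.0000: CF_t = 25.000000, DF = 0.624597, PV = 15.614926
  t = 6.5000: CF_t = 25.000000, DF = 0.600574, PV = 15.014352
  t = 7.0000: CF_t = 1025.000000, DF = 0.577475, PV = 591.911960
Price P = sum_t PV_t = 841.553156
First compute Macaulay numerator sum_t t * PV_t:
  t * PV_t at t = 0.5000: 12.019231
  t * PV_t at t = 1.0000: 23.113905
  t * PV_t at t = 1.5000: 33.337363
  t * PV_t at t = 2.0000: 42.740210
  t * PV_t at t = 2.5000: 51.370444
  t * PV_t at t = 3.0000: 59.273589
  t * PV_t at t = 3.5000: 66.492809
  t * PV_t at t = 4.0000: 73.069021
  t * PV_t at t = 4.5000: 79.041008
  t * PV_t at t = 5.0000: 84.445521
  t * PV_t at t = 5.5000: 89.317378
  t * PV_t at t = 6.0000: 93.689557
  t * PV_t at t = 6.5000: 97.593289
  t * PV_t at t = 7.0000: 4143.383719
Macaulay duration D = 4948.887044 / 841.553156 = 5.880659
Modified duration = D / (1 + y/m) = 5.880659 / (1 + 0.040000) = 5.654480

Answer: Modified duration = 5.6545


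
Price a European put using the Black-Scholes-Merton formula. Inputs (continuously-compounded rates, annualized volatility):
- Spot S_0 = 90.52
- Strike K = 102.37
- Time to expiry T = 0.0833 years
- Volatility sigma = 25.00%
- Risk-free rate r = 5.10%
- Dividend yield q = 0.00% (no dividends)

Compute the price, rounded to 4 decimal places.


Answer: Price = 11.5603

Derivation:
d1 = (ln(S/K) + (r - q + 0.5*sigma^2) * T) / (sigma * sqrt(T)) = -1.61004094
d2 = d1 - sigma * sqrt(T) = -1.68219529
exp(-rT) = 0.99576071; exp(-qT) = 1.00000000
P = K * exp(-rT) * N(-d2) - S_0 * exp(-qT) * N(-d1)
N(-d1) = 0.94630554; N(-d2) = 0.95373451
P = 102.3700 * 0.99576071 * 0.95373451 - 90.5200 * 1.00000000 * 0.94630554 = 11.5603


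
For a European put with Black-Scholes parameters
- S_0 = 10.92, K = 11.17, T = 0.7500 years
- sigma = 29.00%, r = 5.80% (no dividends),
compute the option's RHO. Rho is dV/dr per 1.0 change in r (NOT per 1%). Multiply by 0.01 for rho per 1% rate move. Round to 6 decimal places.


Answer: Rho = -4.146391

Derivation:
d1 = 0.2086498371; d2 = -0.0424975300
phi(d1) = 0.3903521844; exp(-qT) = 1.0000000000; exp(-rT) = 0.9574325541
N(-d2) = 0.5169489596
Rho = -K*T*exp(-rT)*N(-d2) = -11.1700 * 0.7500 * 0.9574325541 * 0.5169489596 = -4.146391


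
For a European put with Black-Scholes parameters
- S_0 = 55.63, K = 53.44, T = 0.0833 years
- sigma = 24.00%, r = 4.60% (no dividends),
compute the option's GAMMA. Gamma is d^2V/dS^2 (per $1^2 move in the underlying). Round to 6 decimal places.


Answer: Gamma = 0.082729

Derivation:
d1 = 0.6697727374; d2 = 0.6005045629
phi(d1) = 0.3187856667; exp(-qT) = 1.0000000000; exp(-rT) = 0.9961755320
Gamma = exp(-qT) * phi(d1) / (S * sigma * sqrt(T)) = 1.0000000000 * 0.3187856667 / (55.6300 * 0.2400 * 0.2886173938) = 0.082729


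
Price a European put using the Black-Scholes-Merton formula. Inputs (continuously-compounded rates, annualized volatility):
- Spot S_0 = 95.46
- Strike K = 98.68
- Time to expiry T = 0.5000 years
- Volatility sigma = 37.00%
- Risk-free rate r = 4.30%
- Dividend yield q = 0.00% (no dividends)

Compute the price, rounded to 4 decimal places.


Answer: Price = 10.5640

Derivation:
d1 = (ln(S/K) + (r - q + 0.5*sigma^2) * T) / (sigma * sqrt(T)) = 0.08619066
d2 = d1 - sigma * sqrt(T) = -0.17543885
exp(-rT) = 0.97872948; exp(-qT) = 1.00000000
P = K * exp(-rT) * N(-d2) - S_0 * exp(-qT) * N(-d1)
N(-d1) = 0.46565743; N(-d2) = 0.56963259
P = 98.6800 * 0.97872948 * 0.56963259 - 95.4600 * 1.00000000 * 0.46565743 = 10.5640


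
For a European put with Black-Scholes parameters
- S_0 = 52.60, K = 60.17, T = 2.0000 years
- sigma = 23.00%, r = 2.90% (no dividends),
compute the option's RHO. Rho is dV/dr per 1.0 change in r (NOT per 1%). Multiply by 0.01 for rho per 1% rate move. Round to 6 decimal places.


Answer: Rho = -74.332472

Derivation:
d1 = -0.0724254720; d2 = -0.3976945913
phi(d1) = 0.3978973356; exp(-qT) = 1.0000000000; exp(-rT) = 0.9436499474
N(-d2) = 0.6545723376
Rho = -K*T*exp(-rT)*N(-d2) = -60.1700 * 2.0000 * 0.9436499474 * 0.6545723376 = -74.332472


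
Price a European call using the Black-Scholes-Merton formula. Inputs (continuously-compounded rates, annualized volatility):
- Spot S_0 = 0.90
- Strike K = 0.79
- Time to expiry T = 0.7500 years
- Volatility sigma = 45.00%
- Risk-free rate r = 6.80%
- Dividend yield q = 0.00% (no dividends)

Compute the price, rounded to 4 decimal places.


d1 = (ln(S/K) + (r - q + 0.5*sigma^2) * T) / (sigma * sqrt(T)) = 0.66023036
d2 = d1 - sigma * sqrt(T) = 0.27051893
exp(-rT) = 0.95027867; exp(-qT) = 1.00000000
C = S_0 * exp(-qT) * N(d1) - K * exp(-rT) * N(d2)
N(d1) = 0.74544699; N(d2) = 0.60661947
C = 0.9000 * 1.00000000 * 0.74544699 - 0.7900 * 0.95027867 * 0.60661947 = 0.2155

Answer: Price = 0.2155


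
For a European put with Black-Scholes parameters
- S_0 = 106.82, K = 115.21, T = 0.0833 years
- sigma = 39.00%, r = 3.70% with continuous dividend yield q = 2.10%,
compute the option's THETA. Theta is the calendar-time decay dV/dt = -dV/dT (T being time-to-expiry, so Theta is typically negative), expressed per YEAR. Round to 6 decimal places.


Answer: Theta = -22.340152

Derivation:
d1 = -0.6036170678; d2 = -0.7161778514
phi(d1) = 0.3325000344; exp(-qT) = 0.9982522291; exp(-rT) = 0.9969226448
Theta = -S*exp(-qT)*phi(d1)*sigma/(2*sqrt(T)) + r*K*exp(-rT)*N(-d2) - q*S*exp(-qT)*N(-d1)
N(-d1) = 0.7269508687; N(-d2) = 0.7630592313; sqrt(T) = 0.2886173938
Term 1 = -106.8200 * 0.9982522291 * 0.3325000344 * 0.3900 / (2 * 0.2886173938) = -23.9550271549
Term 2 = 0.0370 * 115.2100 * 0.9969226448 * 0.7630592313 = 3.2427361446
Term 3 = -0.0210 * 106.8200 * 0.9982522291 * 0.7269508687 = -1.6278606189
Theta = -23.9550271549 + (3.2427361446) + (-1.6278606189) = -22.340152


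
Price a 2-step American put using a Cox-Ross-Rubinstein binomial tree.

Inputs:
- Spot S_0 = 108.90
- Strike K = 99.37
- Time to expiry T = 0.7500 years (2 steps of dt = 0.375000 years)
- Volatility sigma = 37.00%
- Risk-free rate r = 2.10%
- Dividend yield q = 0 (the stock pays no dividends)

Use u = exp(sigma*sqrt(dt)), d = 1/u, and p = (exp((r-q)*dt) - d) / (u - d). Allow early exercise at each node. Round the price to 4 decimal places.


Answer: Price = V(0,0) = 8.6260

Derivation:
dt = T/N = 0.375000
u = exp(sigma*sqrt(dt)) = 1.254300; d = 1/u = 0.797257
p = (exp((r-q)*dt) - d) / (u - d) = 0.460895
Discount per step: exp(-r*dt) = 0.992156
Stock lattice S(k, i) with i counting down-moves:
  k=0: S(0,0) = 108.9000
  k=1: S(1,0) = 136.5933; S(1,1) = 86.8213
  k=2: S(2,0) = 171.3290; S(2,1) = 108.9000; S(2,2) = 69.2189
Terminal payoffs V(N, i) = max(K - S_T, 0):
  V(2,0) = 0.000000; V(2,1) = 0.000000; V(2,2) = 30.151067
Backward induction: V(k, i) = exp(-r*dt) * [p * V(k+1, i) + (1-p) * V(k+1, i+1)]; then take max(V_cont, immediate exercise) for American.
  V(1,0) = exp(-r*dt) * [p*0.000000 + (1-p)*0.000000] = 0.000000; exercise = 0.000000; V(1,0) = max -> 0.000000
  V(1,1) = exp(-r*dt) * [p*0.000000 + (1-p)*30.151067] = 16.127089; exercise = 12.548679; V(1,1) = max -> 16.127089
  V(0,0) = exp(-r*dt) * [p*0.000000 + (1-p)*16.127089] = 8.625996; exercise = 0.000000; V(0,0) = max -> 8.625996


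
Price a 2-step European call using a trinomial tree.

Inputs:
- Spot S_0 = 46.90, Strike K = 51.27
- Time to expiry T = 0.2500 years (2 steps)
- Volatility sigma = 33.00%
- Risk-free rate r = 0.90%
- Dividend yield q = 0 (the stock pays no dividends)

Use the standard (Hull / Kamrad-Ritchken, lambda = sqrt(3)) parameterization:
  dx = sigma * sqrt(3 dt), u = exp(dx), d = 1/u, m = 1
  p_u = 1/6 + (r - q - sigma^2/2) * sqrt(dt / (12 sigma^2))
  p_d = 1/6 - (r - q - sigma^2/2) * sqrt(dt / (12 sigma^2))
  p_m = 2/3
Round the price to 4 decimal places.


dt = T/N = 0.125000; dx = sigma*sqrt(3*dt) = 0.202083
u = exp(dx) = 1.223949; d = 1/u = 0.817027
p_u = 0.152610, p_m = 0.666667, p_d = 0.180723
Discount per step: exp(-r*dt) = 0.998876
Stock lattice S(k, j) with j the centered position index:
  k=0: S(0,+0) = 46.9000
  k=1: S(1,-1) = 38.3186; S(1,+0) = 46.9000; S(1,+1) = 57.4032
  k=2: S(2,-2) = 31.3073; S(2,-1) = 38.3186; S(2,+0) = 46.9000; S(2,+1) = 57.4032; S(2,+2) = 70.2587
Terminal payoffs V(N, j) = max(S_T - K, 0):
  V(2,-2) = 0.000000; V(2,-1) = 0.000000; V(2,+0) = 0.000000; V(2,+1) = 6.133230; V(2,+2) = 18.988654
Backward induction: V(k, j) = exp(-r*dt) * [p_u * V(k+1, j+1) + p_m * V(k+1, j) + p_d * V(k+1, j-1)]
  V(1,-1) = exp(-r*dt) * [p_u*0.000000 + p_m*0.000000 + p_d*0.000000] = 0.000000
  V(1,+0) = exp(-r*dt) * [p_u*6.133230 + p_m*0.000000 + p_d*0.000000] = 0.934939
  V(1,+1) = exp(-r*dt) * [p_u*18.988654 + p_m*6.133230 + p_d*0.000000] = 6.978822
  V(0,+0) = exp(-r*dt) * [p_u*6.978822 + p_m*0.934939 + p_d*0.000000] = 1.686432

Answer: Price = V(0,0) = 1.6864


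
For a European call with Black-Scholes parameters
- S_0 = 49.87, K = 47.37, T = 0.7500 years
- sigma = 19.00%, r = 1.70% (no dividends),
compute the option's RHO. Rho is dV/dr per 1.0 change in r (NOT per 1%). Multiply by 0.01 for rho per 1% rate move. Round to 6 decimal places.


Answer: Rho = 21.778636

Derivation:
d1 = 0.4723211551; d2 = 0.3077763284
phi(d1) = 0.3568348640; exp(-qT) = 1.0000000000; exp(-rT) = 0.9873309369
N(d2) = 0.6208737325
Rho = K*T*exp(-rT)*N(d2) = 47.3700 * 0.7500 * 0.9873309369 * 0.6208737325 = 21.778636


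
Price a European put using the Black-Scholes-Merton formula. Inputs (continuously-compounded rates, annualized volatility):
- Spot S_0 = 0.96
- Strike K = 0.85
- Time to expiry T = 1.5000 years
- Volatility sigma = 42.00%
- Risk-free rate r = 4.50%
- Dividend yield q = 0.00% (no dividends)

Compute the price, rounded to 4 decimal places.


Answer: Price = 0.1069

Derivation:
d1 = (ln(S/K) + (r - q + 0.5*sigma^2) * T) / (sigma * sqrt(T)) = 0.62500273
d2 = d1 - sigma * sqrt(T) = 0.11060989
exp(-rT) = 0.93472772; exp(-qT) = 1.00000000
P = K * exp(-rT) * N(-d2) - S_0 * exp(-qT) * N(-d1)
N(-d1) = 0.26598463; N(-d2) = 0.45596285
P = 0.8500 * 0.93472772 * 0.45596285 - 0.9600 * 1.00000000 * 0.26598463 = 0.1069


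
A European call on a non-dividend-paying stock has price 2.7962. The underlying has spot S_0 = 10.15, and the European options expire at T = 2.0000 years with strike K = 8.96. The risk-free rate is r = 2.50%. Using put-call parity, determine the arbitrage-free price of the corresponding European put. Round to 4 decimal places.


Put-call parity: C - P = S_0 * exp(-qT) - K * exp(-rT).
S_0 * exp(-qT) = 10.1500 * 1.00000000 = 10.15000000
K * exp(-rT) = 8.9600 * 0.95122942 = 8.52301564
P = C - S*exp(-qT) + K*exp(-rT)
P = 2.7962 - 10.15000000 + 8.52301564 = 1.1692

Answer: Put price = 1.1692


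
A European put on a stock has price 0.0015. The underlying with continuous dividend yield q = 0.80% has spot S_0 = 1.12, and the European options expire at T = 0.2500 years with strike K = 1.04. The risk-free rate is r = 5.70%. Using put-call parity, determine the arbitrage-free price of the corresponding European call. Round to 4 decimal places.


Answer: Call price = 0.0940

Derivation:
Put-call parity: C - P = S_0 * exp(-qT) - K * exp(-rT).
S_0 * exp(-qT) = 1.1200 * 0.99800200 = 1.11776224
K * exp(-rT) = 1.0400 * 0.98585105 = 1.02528509
C = P + S*exp(-qT) - K*exp(-rT)
C = 0.0015 + 1.11776224 - 1.02528509 = 0.0940


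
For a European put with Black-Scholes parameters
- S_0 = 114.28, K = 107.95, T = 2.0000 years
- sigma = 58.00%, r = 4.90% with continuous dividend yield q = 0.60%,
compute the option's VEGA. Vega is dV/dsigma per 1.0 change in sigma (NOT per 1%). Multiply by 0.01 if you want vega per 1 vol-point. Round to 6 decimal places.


Answer: Vega = 53.704753

Derivation:
d1 = 0.5844401161; d2 = -0.2358037500
phi(d1) = 0.3363094173; exp(-qT) = 0.9880717129; exp(-rT) = 0.9066489038
Vega = S * exp(-qT) * phi(d1) * sqrt(T) = 114.2800 * 0.9880717129 * 0.3363094173 * 1.4142135624 = 53.704753


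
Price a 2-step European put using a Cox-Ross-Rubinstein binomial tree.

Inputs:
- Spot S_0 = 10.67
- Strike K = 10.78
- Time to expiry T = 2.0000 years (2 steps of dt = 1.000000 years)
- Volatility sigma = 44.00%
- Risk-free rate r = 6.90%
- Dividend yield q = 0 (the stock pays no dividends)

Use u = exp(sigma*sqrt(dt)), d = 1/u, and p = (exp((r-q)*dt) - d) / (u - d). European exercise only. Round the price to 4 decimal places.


dt = T/N = 1.000000
u = exp(sigma*sqrt(dt)) = 1.552707; d = 1/u = 0.644036
p = (exp((r-q)*dt) - d) / (u - d) = 0.470357
Discount per step: exp(-r*dt) = 0.933327
Stock lattice S(k, i) with i counting down-moves:
  k=0: S(0,0) = 10.6700
  k=1: S(1,0) = 16.5674; S(1,1) = 6.8719
  k=2: S(2,0) = 25.7243; S(2,1) = 10.6700; S(2,2) = 4.4257
Terminal payoffs V(N, i) = max(K - S_T, 0):
  V(2,0) = 0.000000; V(2,1) = 0.110000; V(2,2) = 6.354266
Backward induction: V(k, i) = exp(-r*dt) * [p * V(k+1, i) + (1-p) * V(k+1, i+1)].
  V(1,0) = exp(-r*dt) * [p*0.000000 + (1-p)*0.110000] = 0.054376
  V(1,1) = exp(-r*dt) * [p*0.110000 + (1-p)*6.354266] = 3.189393
  V(0,0) = exp(-r*dt) * [p*0.054376 + (1-p)*3.189393] = 1.600483

Answer: Price = V(0,0) = 1.6005


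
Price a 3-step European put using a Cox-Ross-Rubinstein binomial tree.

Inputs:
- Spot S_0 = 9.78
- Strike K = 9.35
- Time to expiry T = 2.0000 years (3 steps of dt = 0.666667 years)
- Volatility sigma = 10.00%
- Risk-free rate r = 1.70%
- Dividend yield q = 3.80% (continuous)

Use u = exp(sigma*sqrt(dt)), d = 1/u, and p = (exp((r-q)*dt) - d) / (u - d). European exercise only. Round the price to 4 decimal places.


dt = T/N = 0.666667
u = exp(sigma*sqrt(dt)) = 1.085076; d = 1/u = 0.921595
p = (exp((r-q)*dt) - d) / (u - d) = 0.394559
Discount per step: exp(-r*dt) = 0.988731
Stock lattice S(k, i) with i counting down-moves:
  k=0: S(0,0) = 9.7800
  k=1: S(1,0) = 10.6120; S(1,1) = 9.0132
  k=2: S(2,0) = 11.5149; S(2,1) = 9.7800; S(2,2) = 8.3065
  k=3: S(3,0) = 12.4945; S(3,1) = 10.6120; S(3,2) = 9.0132; S(3,3) = 7.6552
Terminal payoffs V(N, i) = max(K - S_T, 0):
  V(3,0) = 0.000000; V(3,1) = 0.000000; V(3,2) = 0.336803; V(3,3) = 1.694759
Backward induction: V(k, i) = exp(-r*dt) * [p * V(k+1, i) + (1-p) * V(k+1, i+1)].
  V(2,0) = exp(-r*dt) * [p*0.000000 + (1-p)*0.000000] = 0.000000
  V(2,1) = exp(-r*dt) * [p*0.000000 + (1-p)*0.336803] = 0.201617
  V(2,2) = exp(-r*dt) * [p*0.336803 + (1-p)*1.694759] = 1.145905
  V(1,0) = exp(-r*dt) * [p*0.000000 + (1-p)*0.201617] = 0.120691
  V(1,1) = exp(-r*dt) * [p*0.201617 + (1-p)*1.145905] = 0.764613
  V(0,0) = exp(-r*dt) * [p*0.120691 + (1-p)*0.764613] = 0.504795

Answer: Price = V(0,0) = 0.5048


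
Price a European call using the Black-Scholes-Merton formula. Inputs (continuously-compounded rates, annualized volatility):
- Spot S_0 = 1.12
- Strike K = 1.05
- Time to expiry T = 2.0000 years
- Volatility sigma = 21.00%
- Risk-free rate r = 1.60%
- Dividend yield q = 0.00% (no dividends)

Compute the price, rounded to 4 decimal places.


d1 = (ln(S/K) + (r - q + 0.5*sigma^2) * T) / (sigma * sqrt(T)) = 0.47355453
d2 = d1 - sigma * sqrt(T) = 0.17656969
exp(-rT) = 0.96850658; exp(-qT) = 1.00000000
C = S_0 * exp(-qT) * N(d1) - K * exp(-rT) * N(d2)
N(d1) = 0.68209120; N(d2) = 0.57007680
C = 1.1200 * 1.00000000 * 0.68209120 - 1.0500 * 0.96850658 * 0.57007680 = 0.1842

Answer: Price = 0.1842


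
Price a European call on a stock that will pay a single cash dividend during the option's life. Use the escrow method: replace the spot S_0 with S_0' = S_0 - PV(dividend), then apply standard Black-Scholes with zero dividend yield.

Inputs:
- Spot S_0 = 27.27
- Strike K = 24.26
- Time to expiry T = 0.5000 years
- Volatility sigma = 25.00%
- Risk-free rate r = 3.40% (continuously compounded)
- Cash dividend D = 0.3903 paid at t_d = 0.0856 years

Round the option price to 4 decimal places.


Answer: Price = 3.6937

Derivation:
PV(D) = D * exp(-r * t_d) = 0.3903 * 0.99709383 = 0.38916572
S_0' = S_0 - PV(D) = 27.2700 - 0.38916572 = 26.88083428
d1 = (ln(S_0'/K) + (r + sigma^2/2)*T) / (sigma*sqrt(T)) = 0.76486128
d2 = d1 - sigma*sqrt(T) = 0.58808458
exp(-rT) = 0.98314368
N(d1) = 0.77782292; N(d2) = 0.72176224
C = S_0' * N(d1) - K * exp(-rT) * N(d2) = 26.88083428 * 0.77782292 - 24.2600 * 0.98314368 * 0.72176224 = 3.6937


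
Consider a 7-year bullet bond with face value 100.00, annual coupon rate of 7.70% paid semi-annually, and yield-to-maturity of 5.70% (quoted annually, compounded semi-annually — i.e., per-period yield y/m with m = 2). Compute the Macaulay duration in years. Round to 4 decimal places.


Answer: Macaulay duration = 5.6285 years

Derivation:
Coupon per period c = face * coupon_rate / m = 3.850000
Periods per year m = 2; per-period yield y/m = 0.028500
Number of cashflows N = 14
Cashflows (t years, CF_t, discount factor 1/(1+y/m)^(m*t), PV):
  t = 0.5000: CF_t = 3.850000, DF = 0.972290, PV = 3.743316
  t = 1.0000: CF_t = 3.850000, DF = 0.945347, PV = 3.639587
  t = 1.5000: CF_t = 3.850000, DF = 0.919152, PV = 3.538733
  t = 2.0000: CF_t = 3.850000, DF = 0.893682, PV = 3.440674
  t = 2.5000: CF_t = 3.850000, DF = 0.868917, PV = 3.345332
  t = 3.0000: CF_t = 3.850000, DF = 0.844840, PV = 3.252632
  t = 3.5000: CF_t = 3.850000, DF = 0.821429, PV = 3.162501
  t = 4.0000: CF_t = 3.850000, DF = 0.798667, PV = 3.074867
  t = 4.5000: CF_t = 3.850000, DF = 0.776536, PV = 2.989662
  t = 5.0000: CF_t = 3.850000, DF = 0.755018, PV = 2.906818
  t = 5.5000: CF_t = 3.850000, DF = 0.734096, PV = 2.826269
  t = 6.0000: CF_t = 3.850000, DF = 0.713754, PV = 2.747952
  t = 6.5000: CF_t = 3.850000, DF = 0.693976, PV = 2.671806
  t = 7.0000: CF_t = 103.850000, DF = 0.674745, PV = 70.072297
Price P = sum_t PV_t = 111.412446
Macaulay numerator sum_t t * PV_t:
  t * PV_t at t = 0.5000: 1.871658
  t * PV_t at t = 1.0000: 3.639587
  t * PV_t at t = 1.5000: 5.308100
  t * PV_t at t = 2.0000: 6.881348
  t * PV_t at t = 2.5000: 8.363330
  t * PV_t at t = 3.0000: 9.757897
  t * PV_t at t = 3.5000: 11.068753
  t * PV_t at t = 4.0000: 12.299469
  t * PV_t at t = 4.5000: 13.453478
  t * PV_t at t = 5.0000: 14.534088
  t * PV_t at t = 5.5000: 15.544479
  t * PV_t at t = 6.0000: 16.487713
  t * PV_t at t = 6.5000: 17.366737
  t * PV_t at t = 7.0000: 490.506082
Macaulay duration D = (sum_t t * PV_t) / P = 627.082719 / 111.412446 = 5.628480


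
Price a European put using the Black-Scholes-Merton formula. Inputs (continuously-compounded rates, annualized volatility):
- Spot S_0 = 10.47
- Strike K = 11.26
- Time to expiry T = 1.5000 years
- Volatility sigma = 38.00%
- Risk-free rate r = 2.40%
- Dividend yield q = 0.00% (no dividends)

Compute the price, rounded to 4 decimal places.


d1 = (ln(S/K) + (r - q + 0.5*sigma^2) * T) / (sigma * sqrt(T)) = 0.15375362
d2 = d1 - sigma * sqrt(T) = -0.31164943
exp(-rT) = 0.96464029; exp(-qT) = 1.00000000
P = K * exp(-rT) * N(-d2) - S_0 * exp(-qT) * N(-d1)
N(-d1) = 0.43890200; N(-d2) = 0.62234652
P = 11.2600 * 0.96464029 * 0.62234652 - 10.4700 * 1.00000000 * 0.43890200 = 2.1645

Answer: Price = 2.1645


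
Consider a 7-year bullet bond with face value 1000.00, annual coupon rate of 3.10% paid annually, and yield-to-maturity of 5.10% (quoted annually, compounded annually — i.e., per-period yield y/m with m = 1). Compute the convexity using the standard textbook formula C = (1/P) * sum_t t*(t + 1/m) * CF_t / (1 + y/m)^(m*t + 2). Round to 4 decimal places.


Coupon per period c = face * coupon_rate / m = 31.000000
Periods per year m = 1; per-period yield y/m = 0.051000
Number of cashflows N = 7
Cashflows (t years, CF_t, discount factor 1/(1+y/m)^(m*t), PV):
  t = 1.0000: CF_t = 31.000000, DF = 0.951475, PV = 29.495718
  t = 2.0000: CF_t = 31.000000, DF = 0.905304, PV = 28.064432
  t = 3.0000: CF_t = 31.000000, DF = 0.861374, PV = 26.702600
  t = 4.0000: CF_t = 31.000000, DF = 0.819576, PV = 25.406850
  t = 5.0000: CF_t = 31.000000, DF = 0.779806, PV = 24.173978
  t = 6.0000: CF_t = 31.000000, DF = 0.741965, PV = 23.000930
  t = 7.0000: CF_t = 1031.000000, DF = 0.705961, PV = 727.846257
Price P = sum_t PV_t = 884.690766
Convexity numerator sum_t t*(t + 1/m) * CF_t / (1+y/m)^(m*t + 2):
  t = 1.0000: term = 53.405199
  t = 2.0000: term = 152.441102
  t = 3.0000: term = 290.087730
  t = 4.0000: term = 460.018601
  t = 5.0000: term = 656.544151
  t = 6.0000: term = 874.559287
  t = 7.0000: term = 36899.650104
Convexity = (1/P) * sum = 39386.706175 / 884.690766 = 44.520309

Answer: Convexity = 44.5203


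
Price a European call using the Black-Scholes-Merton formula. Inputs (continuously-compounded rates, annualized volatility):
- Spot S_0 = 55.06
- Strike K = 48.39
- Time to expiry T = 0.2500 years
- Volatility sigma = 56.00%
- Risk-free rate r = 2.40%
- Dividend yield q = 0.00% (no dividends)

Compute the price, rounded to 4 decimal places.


Answer: Price = 9.8733

Derivation:
d1 = (ln(S/K) + (r - q + 0.5*sigma^2) * T) / (sigma * sqrt(T)) = 0.62260828
d2 = d1 - sigma * sqrt(T) = 0.34260828
exp(-rT) = 0.99401796; exp(-qT) = 1.00000000
C = S_0 * exp(-qT) * N(d1) - K * exp(-rT) * N(d2)
N(d1) = 0.73322902; N(d2) = 0.63405341
C = 55.0600 * 1.00000000 * 0.73322902 - 48.3900 * 0.99401796 * 0.63405341 = 9.8733


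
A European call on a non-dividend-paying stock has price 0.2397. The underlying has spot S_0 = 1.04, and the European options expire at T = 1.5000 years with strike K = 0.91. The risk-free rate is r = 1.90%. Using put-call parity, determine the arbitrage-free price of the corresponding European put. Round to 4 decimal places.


Answer: Put price = 0.0841

Derivation:
Put-call parity: C - P = S_0 * exp(-qT) - K * exp(-rT).
S_0 * exp(-qT) = 1.0400 * 1.00000000 = 1.04000000
K * exp(-rT) = 0.9100 * 0.97190229 = 0.88443109
P = C - S*exp(-qT) + K*exp(-rT)
P = 0.2397 - 1.04000000 + 0.88443109 = 0.0841


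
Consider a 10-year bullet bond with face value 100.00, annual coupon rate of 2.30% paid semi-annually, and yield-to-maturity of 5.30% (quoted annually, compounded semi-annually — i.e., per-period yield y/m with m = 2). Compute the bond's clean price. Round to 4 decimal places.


Answer: Price = 76.9442

Derivation:
Coupon per period c = face * coupon_rate / m = 1.150000
Periods per year m = 2; per-period yield y/m = 0.026500
Number of cashflows N = 20
Cashflows (t years, CF_t, discount factor 1/(1+y/m)^(m*t), PV):
  t = 0.5000: CF_t = 1.150000, DF = 0.974184, PV = 1.120312
  t = 1.0000: CF_t = 1.150000, DF = 0.949035, PV = 1.091390
  t = 1.5000: CF_t = 1.150000, DF = 0.924535, PV = 1.063215
  t = 2.0000: CF_t = 1.150000, DF = 0.900667, PV = 1.035767
  t = 2.5000: CF_t = 1.150000, DF = 0.877415, PV = 1.009028
  t = 3.0000: CF_t = 1.150000, DF = 0.854764, PV = 0.982979
  t = 3.5000: CF_t = 1.150000, DF = 0.832698, PV = 0.957602
  t = 4.0000: CF_t = 1.150000, DF = 0.811201, PV = 0.932881
  t = 4.5000: CF_t = 1.150000, DF = 0.790259, PV = 0.908798
  t = 5.0000: CF_t = 1.150000, DF = 0.769858, PV = 0.885336
  t = 5.5000: CF_t = 1.150000, DF = 0.749983, PV = 0.862481
  t = 6.0000: CF_t = 1.150000, DF = 0.730622, PV = 0.840215
  t = 6.5000: CF_t = 1.150000, DF = 0.711760, PV = 0.818524
  t = 7.0000: CF_t = 1.150000, DF = 0.693385, PV = 0.797393
  t = 7.5000: CF_t = 1.150000, DF = 0.675485, PV = 0.776808
  t = 8.0000: CF_t = 1.150000, DF = 0.658047, PV = 0.756754
  t = 8.5000: CF_t = 1.150000, DF = 0.641059, PV = 0.737217
  t = 9.0000: CF_t = 1.150000, DF = 0.624509, PV = 0.718186
  t = 9.5000: CF_t = 1.150000, DF = 0.608387, PV = 0.699645
  t = 10.0000: CF_t = 101.150000, DF = 0.592681, PV = 59.949672
Price P = sum_t PV_t = 76.944201


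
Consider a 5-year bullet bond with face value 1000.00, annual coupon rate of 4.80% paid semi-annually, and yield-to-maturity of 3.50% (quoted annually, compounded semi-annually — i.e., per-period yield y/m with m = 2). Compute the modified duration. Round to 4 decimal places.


Coupon per period c = face * coupon_rate / m = 24.000000
Periods per year m = 2; per-period yield y/m = 0.017500
Number of cashflows N = 10
Cashflows (t years, CF_t, discount factor 1/(1+y/m)^(m*t), PV):
  t = 0.5000: CF_t = 24.000000, DF = 0.982801, PV = 23.587224
  t = 1.0000: CF_t = 24.000000, DF = 0.965898, PV = 23.181547
  t = 1.5000: CF_t = 24.000000, DF = 0.949285, PV = 22.782847
  t = 2.0000: CF_t = 24.000000, DF = 0.932959, PV = 22.391004
  t = 2.5000: CF_t = 24.000000, DF = 0.916913, PV = 22.005901
  t = 3.0000: CF_t = 24.000000, DF = 0.901143, PV = 21.627421
  t = 3.5000: CF_t = 24.000000, DF = 0.885644, PV = 21.255451
  t = 4.0000: CF_t = 24.000000, DF = 0.870412, PV = 20.889878
  t = 4.5000: CF_t = 24.000000, DF = 0.855441, PV = 20.530592
  t = 5.0000: CF_t = 1024.000000, DF = 0.840729, PV = 860.906085
Price P = sum_t PV_t = 1059.157949
First compute Macaulay numerator sum_t t * PV_t:
  t * PV_t at t = 0.5000: 11.793612
  t * PV_t at t = 1.0000: 23.181547
  t * PV_t at t = 1.5000: 34.174270
  t * PV_t at t = 2.0000: 44.782008
  t * PV_t at t = 2.5000: 55.014752
  t * PV_t at t = 3.0000: 64.882263
  t * PV_t at t = 3.5000: 74.394077
  t * PV_t at t = 4.0000: 83.559511
  t * PV_t at t = 4.5000: 92.387666
  t * PV_t at t = 5.0000: 4304.530427
Macaulay duration D = 4788.700133 / 1059.157949 = 4.521233
Modified duration = D / (1 + y/m) = 4.521233 / (1 + 0.017500) = 4.443472

Answer: Modified duration = 4.4435
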